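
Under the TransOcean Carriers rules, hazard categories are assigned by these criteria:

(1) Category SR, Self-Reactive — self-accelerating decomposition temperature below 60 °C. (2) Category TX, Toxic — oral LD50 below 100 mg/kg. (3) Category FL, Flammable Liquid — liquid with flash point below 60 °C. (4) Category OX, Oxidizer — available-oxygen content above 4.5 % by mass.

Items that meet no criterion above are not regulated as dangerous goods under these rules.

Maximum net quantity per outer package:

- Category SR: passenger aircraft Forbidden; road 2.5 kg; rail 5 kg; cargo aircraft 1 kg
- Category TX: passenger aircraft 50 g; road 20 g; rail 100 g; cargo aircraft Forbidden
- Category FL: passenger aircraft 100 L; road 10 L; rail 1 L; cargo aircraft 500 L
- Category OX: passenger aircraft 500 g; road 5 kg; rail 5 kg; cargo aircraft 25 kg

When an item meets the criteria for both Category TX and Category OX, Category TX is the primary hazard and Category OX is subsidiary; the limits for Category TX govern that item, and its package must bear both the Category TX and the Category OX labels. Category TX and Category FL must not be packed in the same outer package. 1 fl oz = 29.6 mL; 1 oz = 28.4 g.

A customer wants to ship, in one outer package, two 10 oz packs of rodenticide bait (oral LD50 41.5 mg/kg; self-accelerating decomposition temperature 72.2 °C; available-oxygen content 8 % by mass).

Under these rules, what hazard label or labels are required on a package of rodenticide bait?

Category OX and TX

With oral LD50 41.5 mg/kg (< 100 mg/kg), the rodenticide bait falls in Category TX.
With available-oxygen content 8 % by mass (> 4.5 % by mass), the rodenticide bait falls in Category OX.
By the precedence rule Category TX is primary and Category OX is subsidiary, and that rule requires both labels on the package.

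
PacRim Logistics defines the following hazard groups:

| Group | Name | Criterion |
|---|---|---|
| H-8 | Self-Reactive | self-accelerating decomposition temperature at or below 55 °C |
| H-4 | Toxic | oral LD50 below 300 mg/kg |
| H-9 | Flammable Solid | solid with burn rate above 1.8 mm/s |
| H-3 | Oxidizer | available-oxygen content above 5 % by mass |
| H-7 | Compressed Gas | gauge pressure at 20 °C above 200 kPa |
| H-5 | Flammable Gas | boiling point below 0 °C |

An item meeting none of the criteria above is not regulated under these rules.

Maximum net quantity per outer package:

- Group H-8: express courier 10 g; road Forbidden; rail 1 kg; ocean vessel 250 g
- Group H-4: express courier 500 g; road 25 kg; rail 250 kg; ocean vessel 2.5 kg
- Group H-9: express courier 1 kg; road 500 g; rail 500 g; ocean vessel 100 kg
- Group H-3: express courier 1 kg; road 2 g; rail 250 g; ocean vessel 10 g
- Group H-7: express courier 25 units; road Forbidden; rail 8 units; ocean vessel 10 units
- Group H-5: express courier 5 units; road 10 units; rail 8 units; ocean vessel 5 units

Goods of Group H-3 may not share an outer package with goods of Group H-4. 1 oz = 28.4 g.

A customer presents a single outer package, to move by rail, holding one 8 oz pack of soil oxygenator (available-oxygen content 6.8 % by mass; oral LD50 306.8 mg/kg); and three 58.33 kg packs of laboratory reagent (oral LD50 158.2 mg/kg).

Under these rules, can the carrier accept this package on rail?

No

With available-oxygen content 6.8 % by mass (> 5 % by mass), the soil oxygenator falls in Group H-3.
With oral LD50 158.2 mg/kg (< 300 mg/kg), the laboratory reagent falls in Group H-4.
Group H-3 quantity: one 8 oz pack = 227.2 g.
227.2 g is within the rail limit of 250 g for Group H-3.
Group H-4 quantity: three 58.33 kg packs = 174.99 kg.
That is within the Group H-4 rail limit of 250 kg.
Group H-3 and Group H-4 may not share an outer package.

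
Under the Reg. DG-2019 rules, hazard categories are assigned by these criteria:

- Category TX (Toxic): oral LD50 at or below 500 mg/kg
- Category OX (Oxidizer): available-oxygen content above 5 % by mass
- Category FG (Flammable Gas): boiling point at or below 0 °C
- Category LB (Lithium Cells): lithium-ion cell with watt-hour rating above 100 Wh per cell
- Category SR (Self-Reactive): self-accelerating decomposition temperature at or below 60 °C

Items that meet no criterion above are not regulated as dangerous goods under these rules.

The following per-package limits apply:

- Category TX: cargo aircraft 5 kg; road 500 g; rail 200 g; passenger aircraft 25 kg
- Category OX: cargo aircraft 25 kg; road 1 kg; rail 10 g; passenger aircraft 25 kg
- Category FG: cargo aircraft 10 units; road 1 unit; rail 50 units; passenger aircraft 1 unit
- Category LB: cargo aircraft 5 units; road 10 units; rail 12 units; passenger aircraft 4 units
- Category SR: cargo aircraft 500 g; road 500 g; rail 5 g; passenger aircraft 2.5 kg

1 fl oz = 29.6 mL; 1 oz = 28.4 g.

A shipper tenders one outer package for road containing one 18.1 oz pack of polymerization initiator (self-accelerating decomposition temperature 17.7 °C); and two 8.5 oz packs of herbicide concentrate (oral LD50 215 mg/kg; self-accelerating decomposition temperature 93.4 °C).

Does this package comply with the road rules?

The polymerization initiator has self-accelerating decomposition temperature 17.7 °C, which is ≤ 60 °C, so it is Category SR (Self-Reactive).
With oral LD50 215 mg/kg (≤ 500 mg/kg), the herbicide concentrate falls in Category TX.
Category TX quantity: two 8.5 oz packs = 482.8 g.
That is within the Category TX road limit of 500 g.
Category SR quantity: one 18.1 oz pack = 514.04 g.
514.04 g exceeds the road limit of 500 g for Category SR.

No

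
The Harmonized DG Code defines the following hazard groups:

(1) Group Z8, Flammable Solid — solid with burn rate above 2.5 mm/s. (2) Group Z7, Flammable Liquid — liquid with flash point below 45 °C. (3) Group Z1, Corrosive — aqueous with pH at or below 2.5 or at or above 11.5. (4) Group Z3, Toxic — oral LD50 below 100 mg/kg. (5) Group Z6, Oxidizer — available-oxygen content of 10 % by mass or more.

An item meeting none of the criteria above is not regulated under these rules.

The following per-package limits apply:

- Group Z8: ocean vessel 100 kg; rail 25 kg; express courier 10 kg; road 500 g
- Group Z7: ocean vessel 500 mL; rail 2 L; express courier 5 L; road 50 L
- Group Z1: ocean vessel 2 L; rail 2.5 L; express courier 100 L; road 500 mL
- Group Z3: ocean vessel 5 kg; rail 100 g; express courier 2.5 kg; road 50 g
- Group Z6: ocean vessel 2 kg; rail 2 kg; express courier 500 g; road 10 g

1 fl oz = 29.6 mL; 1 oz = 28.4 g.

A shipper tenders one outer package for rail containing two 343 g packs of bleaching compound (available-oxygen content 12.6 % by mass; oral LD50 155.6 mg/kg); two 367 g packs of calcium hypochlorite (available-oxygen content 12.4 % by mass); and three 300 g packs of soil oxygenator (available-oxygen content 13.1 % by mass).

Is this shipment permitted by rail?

The bleaching compound has available-oxygen content 12.6 % by mass, which is ≥ 10 % by mass, so it is Group Z6 (Oxidizer).
Available-oxygen content 12.4 % by mass meets the Group Z6 criterion (Oxidizer), so the calcium hypochlorite is Group Z6.
The soil oxygenator has available-oxygen content 13.1 % by mass, which is ≥ 10 % by mass, so it is Group Z6 (Oxidizer).
Group Z6 net quantity: (two 343 g packs = 686 g) + (two 367 g packs = 734 g) + (three 300 g packs = 900 g) = 2.32 kg.
2.32 kg exceeds the rail limit of 2 kg for Group Z6.

No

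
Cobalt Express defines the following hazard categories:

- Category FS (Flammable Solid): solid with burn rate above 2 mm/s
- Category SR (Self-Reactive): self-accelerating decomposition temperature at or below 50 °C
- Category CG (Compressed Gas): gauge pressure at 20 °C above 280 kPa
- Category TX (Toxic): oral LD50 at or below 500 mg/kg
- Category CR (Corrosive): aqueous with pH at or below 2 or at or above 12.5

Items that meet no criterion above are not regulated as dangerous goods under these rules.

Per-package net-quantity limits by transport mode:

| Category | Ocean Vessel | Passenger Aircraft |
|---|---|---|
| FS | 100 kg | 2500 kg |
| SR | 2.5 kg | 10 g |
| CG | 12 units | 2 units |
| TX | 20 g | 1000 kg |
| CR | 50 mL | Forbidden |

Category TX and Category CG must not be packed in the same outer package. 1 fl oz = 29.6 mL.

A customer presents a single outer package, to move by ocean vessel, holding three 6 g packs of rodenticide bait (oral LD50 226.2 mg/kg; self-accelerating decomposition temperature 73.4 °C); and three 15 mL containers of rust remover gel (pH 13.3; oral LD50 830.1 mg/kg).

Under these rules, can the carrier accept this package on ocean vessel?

With oral LD50 226.2 mg/kg (≤ 500 mg/kg), the rodenticide bait falls in Category TX.
With pH 13.3 (≥ 12.5), the rust remover gel falls in Category CR.
Category TX quantity: three 6 g packs = 18 g.
18 g is within the ocean vessel limit of 20 g for Category TX.
Category CR quantity: three 15 mL containers = 45 mL.
45 mL is within the ocean vessel limit of 50 mL for Category CR.
The segregation rule (Category TX with Category CG) does not apply to Category TX with Category CR.
Every hazard category is within its ocean vessel limit and no segregation rule is violated.

Yes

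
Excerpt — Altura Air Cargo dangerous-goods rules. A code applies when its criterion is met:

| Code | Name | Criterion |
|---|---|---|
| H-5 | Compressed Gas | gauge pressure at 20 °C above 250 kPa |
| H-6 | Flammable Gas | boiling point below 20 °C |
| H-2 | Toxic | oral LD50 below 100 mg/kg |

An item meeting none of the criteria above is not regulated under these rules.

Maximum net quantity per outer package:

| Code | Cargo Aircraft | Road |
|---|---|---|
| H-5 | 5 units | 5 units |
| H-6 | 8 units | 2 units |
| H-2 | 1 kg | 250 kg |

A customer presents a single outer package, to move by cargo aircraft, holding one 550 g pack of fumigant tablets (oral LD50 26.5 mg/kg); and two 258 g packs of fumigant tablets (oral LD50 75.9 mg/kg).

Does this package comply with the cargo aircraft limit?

No

The fumigant tablets have oral LD50 26.5 mg/kg, which is < 100 mg/kg, so they are Code H-2 (Toxic).
Fumigant tablets: oral LD50 75.9 mg/kg < 100 mg/kg → Code H-2 (Toxic).
Code H-2 net quantity: 550 g + (two 258 g packs = 516 g) = 1.066 kg.
That exceeds the Code H-2 cargo aircraft limit of 1 kg.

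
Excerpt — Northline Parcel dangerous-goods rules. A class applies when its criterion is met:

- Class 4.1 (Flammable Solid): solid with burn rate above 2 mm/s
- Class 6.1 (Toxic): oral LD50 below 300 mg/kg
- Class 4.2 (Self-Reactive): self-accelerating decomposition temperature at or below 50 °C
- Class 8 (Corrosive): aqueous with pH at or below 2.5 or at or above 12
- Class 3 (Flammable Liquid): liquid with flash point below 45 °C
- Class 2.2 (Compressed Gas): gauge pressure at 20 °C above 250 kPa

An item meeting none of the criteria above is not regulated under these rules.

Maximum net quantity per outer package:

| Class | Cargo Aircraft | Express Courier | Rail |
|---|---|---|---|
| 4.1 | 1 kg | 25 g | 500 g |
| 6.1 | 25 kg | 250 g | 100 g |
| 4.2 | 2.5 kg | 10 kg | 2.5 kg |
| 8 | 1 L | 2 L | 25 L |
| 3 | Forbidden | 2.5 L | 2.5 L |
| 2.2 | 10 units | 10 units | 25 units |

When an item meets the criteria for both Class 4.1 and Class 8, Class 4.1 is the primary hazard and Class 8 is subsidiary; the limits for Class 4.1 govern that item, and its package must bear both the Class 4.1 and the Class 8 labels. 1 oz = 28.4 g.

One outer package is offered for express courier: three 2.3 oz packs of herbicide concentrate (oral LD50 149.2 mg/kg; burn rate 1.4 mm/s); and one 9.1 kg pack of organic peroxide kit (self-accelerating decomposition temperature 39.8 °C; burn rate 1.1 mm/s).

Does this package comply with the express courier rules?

Yes

The herbicide concentrate has oral LD50 149.2 mg/kg, which is < 300 mg/kg, so it is Class 6.1 (Toxic).
Self-accelerating decomposition temperature 39.8 °C meets the Class 4.2 criterion (Self-Reactive), so the organic peroxide kit is Class 4.2.
Class 4.2 quantity: 9.1 kg.
That is within the Class 4.2 express courier limit of 10 kg.
Class 6.1 quantity: three 2.3 oz packs = 195.96 g.
195.96 g ≤ 250 g (express courier limit, Class 6.1) — within limit.
Every hazard class is within its express courier limit and no segregation rule is violated.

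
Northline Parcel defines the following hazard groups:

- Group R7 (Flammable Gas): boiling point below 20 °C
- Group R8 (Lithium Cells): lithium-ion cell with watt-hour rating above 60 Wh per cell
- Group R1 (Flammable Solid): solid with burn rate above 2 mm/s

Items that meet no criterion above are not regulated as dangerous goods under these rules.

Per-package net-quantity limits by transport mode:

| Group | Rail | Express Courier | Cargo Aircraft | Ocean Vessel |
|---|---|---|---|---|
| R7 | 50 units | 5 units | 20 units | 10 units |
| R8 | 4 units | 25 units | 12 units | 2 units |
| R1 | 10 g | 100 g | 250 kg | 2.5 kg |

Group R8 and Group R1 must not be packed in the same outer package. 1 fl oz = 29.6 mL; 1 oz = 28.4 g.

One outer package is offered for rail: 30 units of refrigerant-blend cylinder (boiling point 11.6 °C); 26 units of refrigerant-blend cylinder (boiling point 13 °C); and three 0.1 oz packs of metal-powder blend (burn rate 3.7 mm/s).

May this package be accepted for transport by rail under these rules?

No

Refrigerant-blend cylinder: boiling point 11.6 °C < 20 °C → Group R7 (Flammable Gas).
The refrigerant-blend cylinder has boiling point 13 °C, which is < 20 °C, so it is Group R7 (Flammable Gas).
Metal-powder blend: burn rate 3.7 mm/s > 2 mm/s → Group R1 (Flammable Solid).
Group R7 net quantity: 30 units + 26 units = 56 units.
That exceeds the Group R7 rail limit of 50 units.
Group R1 quantity: three 0.1 oz packs = 8.52 g.
That is within the Group R1 rail limit of 10 g.
The segregation rule (Group R8 with Group R1) does not apply to Group R7 with Group R1.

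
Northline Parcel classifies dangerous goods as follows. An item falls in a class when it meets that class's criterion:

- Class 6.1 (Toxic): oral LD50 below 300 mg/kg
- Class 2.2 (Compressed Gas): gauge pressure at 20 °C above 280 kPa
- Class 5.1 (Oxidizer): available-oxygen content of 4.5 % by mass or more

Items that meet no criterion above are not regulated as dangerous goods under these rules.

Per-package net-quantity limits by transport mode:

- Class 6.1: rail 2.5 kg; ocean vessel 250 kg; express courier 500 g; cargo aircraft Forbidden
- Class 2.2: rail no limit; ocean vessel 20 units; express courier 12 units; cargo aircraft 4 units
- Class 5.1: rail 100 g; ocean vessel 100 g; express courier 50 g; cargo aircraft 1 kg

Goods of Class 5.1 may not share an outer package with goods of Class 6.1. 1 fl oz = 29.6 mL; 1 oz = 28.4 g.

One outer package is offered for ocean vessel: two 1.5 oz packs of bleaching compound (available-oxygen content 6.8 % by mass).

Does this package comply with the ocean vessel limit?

Yes

Available-oxygen content 6.8 % by mass meets the Class 5.1 criterion (Oxidizer), so the bleaching compound is Class 5.1.
Class 5.1 quantity: two 1.5 oz packs = 85.2 g.
That is within the Class 5.1 ocean vessel limit of 100 g.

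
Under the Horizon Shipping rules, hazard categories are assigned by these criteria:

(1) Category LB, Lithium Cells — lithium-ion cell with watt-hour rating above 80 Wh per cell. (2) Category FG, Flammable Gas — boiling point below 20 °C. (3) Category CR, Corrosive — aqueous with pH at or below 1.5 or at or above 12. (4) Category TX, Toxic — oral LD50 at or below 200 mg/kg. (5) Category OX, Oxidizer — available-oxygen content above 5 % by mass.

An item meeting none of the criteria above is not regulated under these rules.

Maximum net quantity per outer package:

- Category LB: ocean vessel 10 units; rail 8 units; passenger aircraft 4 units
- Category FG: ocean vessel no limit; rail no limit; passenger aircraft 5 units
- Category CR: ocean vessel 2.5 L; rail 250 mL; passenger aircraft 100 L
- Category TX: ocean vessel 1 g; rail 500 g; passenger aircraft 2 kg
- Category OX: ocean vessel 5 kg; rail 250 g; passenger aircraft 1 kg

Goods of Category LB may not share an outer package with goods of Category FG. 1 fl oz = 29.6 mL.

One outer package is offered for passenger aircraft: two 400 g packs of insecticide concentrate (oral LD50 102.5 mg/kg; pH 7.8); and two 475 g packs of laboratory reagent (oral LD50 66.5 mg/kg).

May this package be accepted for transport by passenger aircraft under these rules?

The insecticide concentrate has oral LD50 102.5 mg/kg, which is ≤ 200 mg/kg, so it is Category TX (Toxic).
Oral LD50 66.5 mg/kg meets the Category TX criterion (Toxic), so the laboratory reagent is Category TX.
Category TX net quantity: (two 400 g packs = 800 g) + (two 475 g packs = 950 g) = 1.75 kg.
1.75 kg is within the passenger aircraft limit of 2 kg for Category TX.

Yes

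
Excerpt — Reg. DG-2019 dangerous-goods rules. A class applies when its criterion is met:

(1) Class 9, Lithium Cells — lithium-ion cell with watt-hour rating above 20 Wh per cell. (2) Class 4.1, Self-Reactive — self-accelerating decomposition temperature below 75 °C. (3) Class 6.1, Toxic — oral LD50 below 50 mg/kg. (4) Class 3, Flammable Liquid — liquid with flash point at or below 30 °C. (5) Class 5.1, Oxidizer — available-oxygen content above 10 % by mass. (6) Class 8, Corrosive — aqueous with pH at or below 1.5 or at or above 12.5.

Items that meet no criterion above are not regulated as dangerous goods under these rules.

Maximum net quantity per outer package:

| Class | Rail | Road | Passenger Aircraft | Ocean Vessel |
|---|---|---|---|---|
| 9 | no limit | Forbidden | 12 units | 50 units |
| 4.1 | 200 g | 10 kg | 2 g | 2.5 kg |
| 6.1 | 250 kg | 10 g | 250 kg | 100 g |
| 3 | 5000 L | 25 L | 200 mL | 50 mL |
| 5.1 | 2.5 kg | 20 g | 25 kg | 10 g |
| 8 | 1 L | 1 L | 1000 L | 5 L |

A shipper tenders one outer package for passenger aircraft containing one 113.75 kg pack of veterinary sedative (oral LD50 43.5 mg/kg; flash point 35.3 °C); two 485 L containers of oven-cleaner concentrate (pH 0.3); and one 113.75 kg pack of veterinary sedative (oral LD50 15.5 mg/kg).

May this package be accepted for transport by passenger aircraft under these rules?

Oral LD50 43.5 mg/kg meets the Class 6.1 criterion (Toxic), so the veterinary sedative is Class 6.1.
With pH 0.3 (≤ 1.5), the oven-cleaner concentrate falls in Class 8.
The veterinary sedative has oral LD50 15.5 mg/kg, which is < 50 mg/kg, so it is Class 6.1 (Toxic).
Class 8 quantity: two 485 L containers = 970 L.
970 L is within the passenger aircraft limit of 1000 L for Class 8.
Total Class 6.1: 113.75 kg + 113.75 kg = 227.5 kg.
227.5 kg is within the passenger aircraft limit of 250 kg for Class 6.1.
Every hazard class is within its passenger aircraft limit and no segregation rule is violated.

Yes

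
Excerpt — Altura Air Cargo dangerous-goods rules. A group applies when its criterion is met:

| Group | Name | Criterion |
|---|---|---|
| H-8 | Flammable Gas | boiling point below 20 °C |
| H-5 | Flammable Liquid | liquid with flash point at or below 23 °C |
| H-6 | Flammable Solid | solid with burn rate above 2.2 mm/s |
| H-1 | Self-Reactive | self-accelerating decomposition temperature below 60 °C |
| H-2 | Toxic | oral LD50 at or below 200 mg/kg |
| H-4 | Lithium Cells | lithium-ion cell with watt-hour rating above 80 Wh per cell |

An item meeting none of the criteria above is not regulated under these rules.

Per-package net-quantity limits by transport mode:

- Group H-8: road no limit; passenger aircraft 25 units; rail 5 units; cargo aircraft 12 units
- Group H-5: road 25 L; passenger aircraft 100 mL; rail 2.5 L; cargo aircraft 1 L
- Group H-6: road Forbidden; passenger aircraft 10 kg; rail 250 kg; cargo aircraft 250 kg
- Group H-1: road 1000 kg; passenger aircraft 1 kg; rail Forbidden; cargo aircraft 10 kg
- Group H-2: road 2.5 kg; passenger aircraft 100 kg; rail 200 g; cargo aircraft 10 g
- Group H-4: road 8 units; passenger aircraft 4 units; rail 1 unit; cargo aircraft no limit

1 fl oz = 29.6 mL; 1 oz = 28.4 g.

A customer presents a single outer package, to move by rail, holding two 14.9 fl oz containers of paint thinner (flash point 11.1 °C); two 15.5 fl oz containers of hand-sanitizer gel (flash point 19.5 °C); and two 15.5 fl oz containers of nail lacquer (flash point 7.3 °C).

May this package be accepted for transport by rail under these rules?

No

Paint thinner: flash point 11.1 °C ≤ 23 °C → Group H-5 (Flammable Liquid).
Flash point 19.5 °C meets the Group H-5 criterion (Flammable Liquid), so the hand-sanitizer gel is Group H-5.
With flash point 7.3 °C (≤ 23 °C), the nail lacquer falls in Group H-5.
Group H-5 net quantity: (two 14.9 fl oz containers = 882.08 mL) + (two 15.5 fl oz containers = 917.6 mL) + (two 15.5 fl oz containers = 917.6 mL) = 2717.28 mL.
2717.28 mL > 2.5 L (rail limit, Group H-5) — over the limit.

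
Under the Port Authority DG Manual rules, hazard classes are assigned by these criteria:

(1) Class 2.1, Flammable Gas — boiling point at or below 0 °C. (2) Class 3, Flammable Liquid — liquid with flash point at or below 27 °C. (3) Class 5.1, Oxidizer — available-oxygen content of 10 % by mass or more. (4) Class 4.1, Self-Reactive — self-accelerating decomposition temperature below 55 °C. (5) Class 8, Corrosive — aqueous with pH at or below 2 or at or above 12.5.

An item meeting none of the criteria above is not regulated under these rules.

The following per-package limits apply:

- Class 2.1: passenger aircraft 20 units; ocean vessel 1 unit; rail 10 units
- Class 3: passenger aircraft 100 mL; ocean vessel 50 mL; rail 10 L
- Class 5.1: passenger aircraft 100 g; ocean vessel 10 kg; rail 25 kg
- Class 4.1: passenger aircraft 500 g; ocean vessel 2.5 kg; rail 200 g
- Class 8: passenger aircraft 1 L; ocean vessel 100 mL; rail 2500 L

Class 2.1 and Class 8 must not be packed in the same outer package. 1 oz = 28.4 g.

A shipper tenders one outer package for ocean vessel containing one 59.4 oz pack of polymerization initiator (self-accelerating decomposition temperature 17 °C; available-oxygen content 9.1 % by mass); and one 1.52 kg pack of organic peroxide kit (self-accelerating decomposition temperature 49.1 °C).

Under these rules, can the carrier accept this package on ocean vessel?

No

Self-accelerating decomposition temperature 17 °C meets the Class 4.1 criterion (Self-Reactive), so the polymerization initiator is Class 4.1.
The organic peroxide kit has self-accelerating decomposition temperature 49.1 °C, which is < 55 °C, so it is Class 4.1 (Self-Reactive).
Total Class 4.1: (one 59.4 oz pack = 1686.96 g) + 1.52 kg = 3206.96 g.
That exceeds the Class 4.1 ocean vessel limit of 2.5 kg.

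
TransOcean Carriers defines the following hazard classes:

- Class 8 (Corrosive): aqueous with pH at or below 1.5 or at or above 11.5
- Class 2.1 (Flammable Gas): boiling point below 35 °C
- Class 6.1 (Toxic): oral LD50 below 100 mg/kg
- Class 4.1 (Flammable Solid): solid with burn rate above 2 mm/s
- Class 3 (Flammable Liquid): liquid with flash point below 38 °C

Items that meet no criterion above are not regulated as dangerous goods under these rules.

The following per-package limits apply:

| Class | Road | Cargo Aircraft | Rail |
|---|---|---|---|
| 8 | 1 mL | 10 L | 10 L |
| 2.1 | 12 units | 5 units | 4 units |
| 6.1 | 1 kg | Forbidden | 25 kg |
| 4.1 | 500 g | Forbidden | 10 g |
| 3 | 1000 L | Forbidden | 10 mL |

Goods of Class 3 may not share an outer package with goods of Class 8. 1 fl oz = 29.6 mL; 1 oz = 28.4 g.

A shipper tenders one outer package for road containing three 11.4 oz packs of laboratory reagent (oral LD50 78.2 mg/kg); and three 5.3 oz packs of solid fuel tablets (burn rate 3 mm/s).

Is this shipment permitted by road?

Yes

Oral LD50 78.2 mg/kg meets the Class 6.1 criterion (Toxic), so the laboratory reagent is Class 6.1.
With burn rate 3 mm/s (> 2 mm/s), the solid fuel tablets fall in Class 4.1.
Class 4.1 quantity: three 5.3 oz packs = 451.56 g.
451.56 g ≤ 500 g (road limit, Class 4.1) — within limit.
Class 6.1 quantity: three 11.4 oz packs = 971.28 g.
971.28 g ≤ 1 kg (road limit, Class 6.1) — within limit.
The segregation rule (Class 3 with Class 8) does not apply to Class 4.1 with Class 6.1.
Every hazard class is within its road limit and no segregation rule is violated.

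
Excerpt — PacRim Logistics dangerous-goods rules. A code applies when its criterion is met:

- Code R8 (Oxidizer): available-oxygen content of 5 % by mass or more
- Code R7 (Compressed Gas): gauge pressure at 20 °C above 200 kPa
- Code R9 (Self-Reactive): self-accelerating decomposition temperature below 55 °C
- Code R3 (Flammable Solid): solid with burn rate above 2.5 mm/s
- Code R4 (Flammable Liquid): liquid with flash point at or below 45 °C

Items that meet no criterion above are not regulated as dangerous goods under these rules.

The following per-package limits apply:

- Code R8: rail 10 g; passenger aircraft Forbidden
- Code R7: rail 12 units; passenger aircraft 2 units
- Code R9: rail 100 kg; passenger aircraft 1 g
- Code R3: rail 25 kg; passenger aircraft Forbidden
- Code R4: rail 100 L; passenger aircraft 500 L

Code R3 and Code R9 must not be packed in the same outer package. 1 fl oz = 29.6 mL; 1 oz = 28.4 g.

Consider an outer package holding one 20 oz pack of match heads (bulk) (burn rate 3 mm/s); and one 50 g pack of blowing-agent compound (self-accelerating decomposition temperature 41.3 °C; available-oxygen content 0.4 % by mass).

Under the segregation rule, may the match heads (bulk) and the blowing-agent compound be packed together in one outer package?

Match heads (bulk): burn rate 3 mm/s > 2.5 mm/s → Code R3 (Flammable Solid).
Blowing-agent compound: self-accelerating decomposition temperature 41.3 °C < 55 °C → Code R9 (Self-Reactive).
Code R3 and Code R9 may not share an outer package.

No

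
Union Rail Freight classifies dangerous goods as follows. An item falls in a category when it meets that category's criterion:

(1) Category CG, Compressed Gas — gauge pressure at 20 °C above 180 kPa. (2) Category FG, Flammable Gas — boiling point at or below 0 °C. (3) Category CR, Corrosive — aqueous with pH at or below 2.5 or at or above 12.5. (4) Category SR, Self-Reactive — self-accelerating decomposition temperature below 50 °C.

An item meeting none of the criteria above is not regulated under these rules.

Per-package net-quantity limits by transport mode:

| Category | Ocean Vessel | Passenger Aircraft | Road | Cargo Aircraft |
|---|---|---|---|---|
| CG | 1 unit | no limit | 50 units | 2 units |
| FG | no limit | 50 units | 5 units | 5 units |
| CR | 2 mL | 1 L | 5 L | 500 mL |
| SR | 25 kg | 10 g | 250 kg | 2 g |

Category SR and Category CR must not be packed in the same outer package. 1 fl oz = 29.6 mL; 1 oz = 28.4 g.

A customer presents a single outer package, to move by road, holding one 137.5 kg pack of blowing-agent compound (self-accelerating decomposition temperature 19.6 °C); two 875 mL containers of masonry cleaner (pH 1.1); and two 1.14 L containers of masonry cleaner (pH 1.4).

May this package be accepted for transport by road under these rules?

Blowing-agent compound: self-accelerating decomposition temperature 19.6 °C < 50 °C → Category SR (Self-Reactive).
With pH 1.1 (≤ 2.5), the masonry cleaner falls in Category CR.
The masonry cleaner has pH 1.4, which is ≤ 2.5, so it is Category CR (Corrosive).
Category SR quantity: 137.5 kg.
137.5 kg ≤ 250 kg (road limit, Category SR) — within limit.
Category CR net quantity: (two 875 mL containers = 1.75 L) + (two 1.14 L containers = 2.28 L) = 4.03 L.
4.03 L is within the road limit of 5 L for Category CR.
Category SR and Category CR may not share an outer package.

No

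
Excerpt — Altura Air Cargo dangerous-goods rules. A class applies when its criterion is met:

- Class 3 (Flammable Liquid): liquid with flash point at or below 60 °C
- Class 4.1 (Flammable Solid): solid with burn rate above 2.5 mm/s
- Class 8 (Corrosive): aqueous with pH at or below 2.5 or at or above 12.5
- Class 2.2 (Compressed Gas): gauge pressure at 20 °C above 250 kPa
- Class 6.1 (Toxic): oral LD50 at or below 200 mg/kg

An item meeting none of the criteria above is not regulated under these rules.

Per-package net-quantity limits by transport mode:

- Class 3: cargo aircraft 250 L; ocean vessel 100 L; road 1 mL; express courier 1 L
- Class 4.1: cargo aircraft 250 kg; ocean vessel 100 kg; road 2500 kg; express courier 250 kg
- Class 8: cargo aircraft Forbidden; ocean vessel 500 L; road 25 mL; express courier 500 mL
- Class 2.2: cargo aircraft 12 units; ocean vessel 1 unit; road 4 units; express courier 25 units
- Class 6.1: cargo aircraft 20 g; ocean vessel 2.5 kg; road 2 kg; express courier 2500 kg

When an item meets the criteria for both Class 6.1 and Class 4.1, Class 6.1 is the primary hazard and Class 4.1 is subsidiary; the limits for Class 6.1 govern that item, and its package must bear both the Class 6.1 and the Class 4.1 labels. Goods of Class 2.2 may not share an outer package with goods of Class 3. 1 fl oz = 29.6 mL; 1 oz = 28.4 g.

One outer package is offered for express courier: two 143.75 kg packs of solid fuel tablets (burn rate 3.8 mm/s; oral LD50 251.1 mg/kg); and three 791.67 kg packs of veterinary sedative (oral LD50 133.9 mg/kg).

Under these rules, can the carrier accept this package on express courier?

Solid fuel tablets: burn rate 3.8 mm/s > 2.5 mm/s → Class 4.1 (Flammable Solid).
Veterinary sedative: oral LD50 133.9 mg/kg ≤ 200 mg/kg → Class 6.1 (Toxic).
Class 4.1 quantity: two 143.75 kg packs = 287.5 kg.
287.5 kg exceeds the express courier limit of 250 kg for Class 4.1.
Class 6.1 quantity: three 791.67 kg packs = 2375.01 kg.
That is within the Class 6.1 express courier limit of 2500 kg.
The segregation rule (Class 2.2 with Class 3) does not apply to Class 4.1 with Class 6.1.

No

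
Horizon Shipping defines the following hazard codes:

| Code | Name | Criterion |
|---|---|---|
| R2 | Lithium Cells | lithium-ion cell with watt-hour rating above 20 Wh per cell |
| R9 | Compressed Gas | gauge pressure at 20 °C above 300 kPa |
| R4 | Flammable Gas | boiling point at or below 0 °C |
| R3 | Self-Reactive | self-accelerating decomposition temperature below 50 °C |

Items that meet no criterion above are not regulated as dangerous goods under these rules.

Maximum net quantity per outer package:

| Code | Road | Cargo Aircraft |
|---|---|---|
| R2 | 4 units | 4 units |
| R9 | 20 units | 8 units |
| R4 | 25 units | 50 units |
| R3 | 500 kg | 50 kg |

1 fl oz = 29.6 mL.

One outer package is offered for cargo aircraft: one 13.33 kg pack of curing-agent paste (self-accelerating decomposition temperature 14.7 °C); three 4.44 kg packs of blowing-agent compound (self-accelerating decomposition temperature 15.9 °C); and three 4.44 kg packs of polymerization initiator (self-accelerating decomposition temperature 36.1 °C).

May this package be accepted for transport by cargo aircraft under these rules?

Yes

The curing-agent paste has self-accelerating decomposition temperature 14.7 °C, which is < 50 °C, so it is Code R3 (Self-Reactive).
Blowing-agent compound: self-accelerating decomposition temperature 15.9 °C < 50 °C → Code R3 (Self-Reactive).
The polymerization initiator has self-accelerating decomposition temperature 36.1 °C, which is < 50 °C, so it is Code R3 (Self-Reactive).
Total Code R3: 13.33 kg + (three 4.44 kg packs = 13.32 kg) + (three 4.44 kg packs = 13.32 kg) = 39.97 kg.
That is within the Code R3 cargo aircraft limit of 50 kg.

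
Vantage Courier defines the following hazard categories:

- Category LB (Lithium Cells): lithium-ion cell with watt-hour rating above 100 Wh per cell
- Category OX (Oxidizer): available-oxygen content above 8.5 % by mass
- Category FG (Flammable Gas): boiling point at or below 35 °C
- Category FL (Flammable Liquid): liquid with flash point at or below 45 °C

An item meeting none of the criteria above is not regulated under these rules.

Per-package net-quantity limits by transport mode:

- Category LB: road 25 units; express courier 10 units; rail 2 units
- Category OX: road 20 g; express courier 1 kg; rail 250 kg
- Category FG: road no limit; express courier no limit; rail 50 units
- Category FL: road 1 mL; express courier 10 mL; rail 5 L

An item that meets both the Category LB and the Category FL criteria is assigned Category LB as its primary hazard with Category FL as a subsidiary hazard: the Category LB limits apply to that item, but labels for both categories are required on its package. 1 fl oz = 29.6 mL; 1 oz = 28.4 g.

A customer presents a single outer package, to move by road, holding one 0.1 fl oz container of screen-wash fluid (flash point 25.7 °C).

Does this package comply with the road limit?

Screen-wash fluid: flash point 25.7 °C ≤ 45 °C → Category FL (Flammable Liquid).
Category FL quantity: one 0.1 fl oz container = 2.96 mL.
That exceeds the Category FL road limit of 1 mL.

No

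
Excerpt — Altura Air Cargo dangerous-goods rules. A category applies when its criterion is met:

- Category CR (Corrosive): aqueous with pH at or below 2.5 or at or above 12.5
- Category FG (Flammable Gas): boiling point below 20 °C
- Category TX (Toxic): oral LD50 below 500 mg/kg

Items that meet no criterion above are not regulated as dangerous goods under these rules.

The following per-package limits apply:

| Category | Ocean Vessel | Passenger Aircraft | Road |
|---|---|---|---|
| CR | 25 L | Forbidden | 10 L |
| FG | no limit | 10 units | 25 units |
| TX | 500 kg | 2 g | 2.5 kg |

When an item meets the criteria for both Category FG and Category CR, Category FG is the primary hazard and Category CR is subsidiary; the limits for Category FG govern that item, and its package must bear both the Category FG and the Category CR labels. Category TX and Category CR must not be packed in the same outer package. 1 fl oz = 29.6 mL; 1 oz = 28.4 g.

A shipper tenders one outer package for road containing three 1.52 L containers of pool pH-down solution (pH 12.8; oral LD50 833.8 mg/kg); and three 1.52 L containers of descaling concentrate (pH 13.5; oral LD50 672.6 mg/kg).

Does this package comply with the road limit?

pH 12.8 meets the Category CR criterion (Corrosive), so the pool pH-down solution is Category CR.
With pH 13.5 (≥ 12.5), the descaling concentrate falls in Category CR.
Category CR net quantity: (three 1.52 L containers = 4.56 L) + (three 1.52 L containers = 4.56 L) = 9.12 L.
9.12 L is within the road limit of 10 L for Category CR.

Yes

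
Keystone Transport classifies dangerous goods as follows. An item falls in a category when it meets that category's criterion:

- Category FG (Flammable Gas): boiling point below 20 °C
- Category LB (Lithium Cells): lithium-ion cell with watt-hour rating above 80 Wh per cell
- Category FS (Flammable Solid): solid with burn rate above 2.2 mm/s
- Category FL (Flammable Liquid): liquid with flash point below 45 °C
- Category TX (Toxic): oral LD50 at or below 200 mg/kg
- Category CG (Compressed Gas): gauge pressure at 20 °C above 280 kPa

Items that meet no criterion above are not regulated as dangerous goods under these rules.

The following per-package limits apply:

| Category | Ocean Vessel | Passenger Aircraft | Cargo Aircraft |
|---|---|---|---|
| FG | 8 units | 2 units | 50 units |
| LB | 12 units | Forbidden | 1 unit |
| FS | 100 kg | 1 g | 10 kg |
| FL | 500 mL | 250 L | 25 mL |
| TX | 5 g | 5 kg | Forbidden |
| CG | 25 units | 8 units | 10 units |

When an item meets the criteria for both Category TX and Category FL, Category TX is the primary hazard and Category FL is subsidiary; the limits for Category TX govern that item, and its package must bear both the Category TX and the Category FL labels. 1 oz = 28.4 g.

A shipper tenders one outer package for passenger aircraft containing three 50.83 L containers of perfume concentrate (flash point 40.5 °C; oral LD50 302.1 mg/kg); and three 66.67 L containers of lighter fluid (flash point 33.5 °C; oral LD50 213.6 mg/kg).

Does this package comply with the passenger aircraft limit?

No

Perfume concentrate: flash point 40.5 °C < 45 °C → Category FL (Flammable Liquid).
With flash point 33.5 °C (< 45 °C), the lighter fluid falls in Category FL.
Total Category FL: (three 50.83 L containers = 152.49 L) + (three 66.67 L containers = 200.01 L) = 352.5 L.
That exceeds the Category FL passenger aircraft limit of 250 L.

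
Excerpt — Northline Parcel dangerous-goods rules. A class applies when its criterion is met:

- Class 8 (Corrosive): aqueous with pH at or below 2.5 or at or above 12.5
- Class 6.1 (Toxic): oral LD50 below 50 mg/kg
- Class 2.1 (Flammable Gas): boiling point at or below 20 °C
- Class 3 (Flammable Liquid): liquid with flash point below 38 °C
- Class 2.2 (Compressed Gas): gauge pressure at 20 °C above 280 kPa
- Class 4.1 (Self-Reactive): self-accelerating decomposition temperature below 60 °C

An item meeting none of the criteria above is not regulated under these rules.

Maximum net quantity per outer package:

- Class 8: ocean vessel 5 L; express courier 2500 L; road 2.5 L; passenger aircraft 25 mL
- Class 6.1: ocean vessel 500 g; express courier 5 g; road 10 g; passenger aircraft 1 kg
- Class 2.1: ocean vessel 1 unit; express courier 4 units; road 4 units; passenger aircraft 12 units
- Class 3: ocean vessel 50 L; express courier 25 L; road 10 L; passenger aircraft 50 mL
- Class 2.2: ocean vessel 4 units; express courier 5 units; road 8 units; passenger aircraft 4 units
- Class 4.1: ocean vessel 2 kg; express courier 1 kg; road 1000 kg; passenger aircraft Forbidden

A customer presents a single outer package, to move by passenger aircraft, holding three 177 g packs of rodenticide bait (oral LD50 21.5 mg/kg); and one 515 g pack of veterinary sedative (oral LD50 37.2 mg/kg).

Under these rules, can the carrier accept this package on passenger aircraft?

Rodenticide bait: oral LD50 21.5 mg/kg < 50 mg/kg → Class 6.1 (Toxic).
With oral LD50 37.2 mg/kg (< 50 mg/kg), the veterinary sedative falls in Class 6.1.
Total Class 6.1: (three 177 g packs = 531 g) + 515 g = 1.046 kg.
1.046 kg exceeds the passenger aircraft limit of 1 kg for Class 6.1.

No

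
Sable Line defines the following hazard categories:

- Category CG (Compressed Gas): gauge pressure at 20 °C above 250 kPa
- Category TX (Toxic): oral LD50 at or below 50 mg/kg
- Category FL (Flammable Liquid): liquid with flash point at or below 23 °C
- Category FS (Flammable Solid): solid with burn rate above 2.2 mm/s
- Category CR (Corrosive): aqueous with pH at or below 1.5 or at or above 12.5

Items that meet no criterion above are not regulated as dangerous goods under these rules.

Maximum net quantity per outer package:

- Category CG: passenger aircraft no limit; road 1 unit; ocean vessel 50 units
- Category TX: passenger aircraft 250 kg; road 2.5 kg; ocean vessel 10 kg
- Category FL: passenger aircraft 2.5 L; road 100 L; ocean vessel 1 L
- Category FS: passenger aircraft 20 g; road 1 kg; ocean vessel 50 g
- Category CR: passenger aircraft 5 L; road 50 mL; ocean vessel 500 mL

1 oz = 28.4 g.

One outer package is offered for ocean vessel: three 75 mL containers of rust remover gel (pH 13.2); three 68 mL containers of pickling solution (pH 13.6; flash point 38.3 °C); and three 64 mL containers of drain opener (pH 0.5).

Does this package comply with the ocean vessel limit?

Rust remover gel: pH 13.2 ≥ 12.5 → Category CR (Corrosive).
With pH 13.6 (≥ 12.5), the pickling solution falls in Category CR.
Drain opener: pH 0.5 ≤ 1.5 → Category CR (Corrosive).
Category CR net quantity: (three 75 mL containers = 225 mL) + (three 68 mL containers = 204 mL) + (three 64 mL containers = 192 mL) = 621 mL.
621 mL exceeds the ocean vessel limit of 500 mL for Category CR.

No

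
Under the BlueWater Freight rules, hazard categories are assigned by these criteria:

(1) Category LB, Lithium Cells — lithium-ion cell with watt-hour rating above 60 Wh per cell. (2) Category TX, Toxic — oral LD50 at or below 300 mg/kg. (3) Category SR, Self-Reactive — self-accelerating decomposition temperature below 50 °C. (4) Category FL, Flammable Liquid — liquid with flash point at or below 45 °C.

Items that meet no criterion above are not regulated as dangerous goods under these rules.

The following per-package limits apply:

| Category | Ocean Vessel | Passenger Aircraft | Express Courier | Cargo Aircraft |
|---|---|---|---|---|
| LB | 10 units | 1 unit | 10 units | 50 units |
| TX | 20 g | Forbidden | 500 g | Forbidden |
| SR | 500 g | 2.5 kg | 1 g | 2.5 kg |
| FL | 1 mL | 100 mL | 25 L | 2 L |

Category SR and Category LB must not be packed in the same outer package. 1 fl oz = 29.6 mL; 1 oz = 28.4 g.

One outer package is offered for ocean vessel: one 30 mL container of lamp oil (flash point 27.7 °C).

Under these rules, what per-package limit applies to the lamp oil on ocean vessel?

1 mL

Lamp oil: flash point 27.7 °C ≤ 45 °C → Category FL (Flammable Liquid).
The ocean vessel limit for Category FL is 1 mL.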